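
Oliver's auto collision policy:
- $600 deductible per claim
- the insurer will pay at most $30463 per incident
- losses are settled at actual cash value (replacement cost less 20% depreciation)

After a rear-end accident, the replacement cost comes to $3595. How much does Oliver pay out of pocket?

At 20% depreciation, ACV = $3595 − $719 = $2876.
After the deductible, $2876 − $600 = $2276 remains.
$2276 is within the $30463 limit, so the insurer pays $2276.
The driver bears the rest of the original loss: $3595 − $2276 = $1319.

$1319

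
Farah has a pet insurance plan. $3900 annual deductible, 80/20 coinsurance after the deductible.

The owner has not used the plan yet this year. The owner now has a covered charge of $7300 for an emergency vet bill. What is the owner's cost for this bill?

$4580

Deductible not yet touched, so the first $3900 of the bill goes to the deductible.
After the $3900 deductible portion, $7300 − $3900 = $3400 is subject to coinsurance.
Owner's 20% share of $3400 is $680.
Owner responsibility: $3900 + $680 = $4580.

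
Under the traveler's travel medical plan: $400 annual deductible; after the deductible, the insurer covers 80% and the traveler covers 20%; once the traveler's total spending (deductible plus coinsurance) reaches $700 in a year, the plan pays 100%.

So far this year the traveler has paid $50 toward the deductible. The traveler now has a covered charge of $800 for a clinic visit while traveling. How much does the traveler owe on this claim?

$50 of the $400 deductible is already met, leaving $350.
The remaining $450 (= $800 − $350) moves to coinsurance.
Coinsurance: $450 × 20% = $90.
That puts the traveler's cost at $350 + $90 = $440 before any cap.
Cumulative spending $50 + $440 = $490 stays under the $700 maximum.

$440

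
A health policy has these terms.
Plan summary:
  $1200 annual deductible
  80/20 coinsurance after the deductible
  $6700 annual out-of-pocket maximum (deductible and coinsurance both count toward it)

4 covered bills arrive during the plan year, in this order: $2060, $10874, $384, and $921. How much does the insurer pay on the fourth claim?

$736.80

Claim 1 — $2060: deductible takes $1200, $860 remains; coinsurance $860 × 20% = $172. Cost to patient: $1372. OOP to date $1372. Plan pays $2060 − $1372 = $688.
Claim 2 — $10874: deductible already satisfied, so patient's share is 20% × $10874 = $2174.80. Patient owes $2174.80 (running OOP $3546.80). Insurer: $10874 − $2174.80 = $8699.20.
Claim 3 — $384: deductible already satisfied, so patient's share is 20% × $384 = $76.80. Cost to patient: $76.80. OOP to date $3623.60. Insurer: $384 − $76.80 = $307.20.
Claim 4 — $921: deductible met; 20% of $921 = $184.20. Patient owes $184.20 (running OOP $3807.80). Insurer: $921 − $184.20 = $736.80.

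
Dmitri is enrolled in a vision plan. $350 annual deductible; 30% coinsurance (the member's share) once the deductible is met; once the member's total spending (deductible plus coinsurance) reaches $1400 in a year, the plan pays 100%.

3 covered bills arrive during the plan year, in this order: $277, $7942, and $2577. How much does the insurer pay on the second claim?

$6819

Claim 1 ($277): entire amount goes to the deductible. Member pays $277; OOP now $277. Insurer: $277 − $277 = $0.
Claim 2 ($7942): deductible takes $73, $7869 remains; 30% of $7869 = $2360.70. Deductible plus coinsurance: $73 + $2360.70 = $2433.70. Adding that to $277 gives $2710.70, past the $1400 cap; member pays only $1400 − $277 = $1123. Plan pays $7942 − $1123 = $6819.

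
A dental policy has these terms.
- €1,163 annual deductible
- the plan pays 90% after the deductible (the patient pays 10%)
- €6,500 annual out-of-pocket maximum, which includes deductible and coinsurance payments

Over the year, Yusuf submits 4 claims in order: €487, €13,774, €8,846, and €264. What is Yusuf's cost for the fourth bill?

€26.40

#1 (€487): fully absorbed by the deductible. Patient owes €487 (running OOP €487).
#2 (€13,774): €676 to deductible, leaving €13,098; coinsurance €13,098 × 10% = €1,309.80. Patient owes €1,985.80 (running OOP €2,472.80).
#3 (€8,846): deductible met; 10% of €8,846 = €884.60. Cost to patient: €884.60. OOP to date €3,357.40.
#4 (€264): deductible met; 10% of €264 = €26.40. Cost to patient: €26.40. OOP to date €3,383.80.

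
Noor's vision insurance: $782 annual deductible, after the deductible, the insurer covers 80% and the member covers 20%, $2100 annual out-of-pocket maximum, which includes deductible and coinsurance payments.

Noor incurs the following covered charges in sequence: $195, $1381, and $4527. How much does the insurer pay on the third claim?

#1 ($195): all of it applies to the deductible. Member owes $195 (running OOP $195). Plan pays $195 − $195 = $0.
#2 ($1381): $587 to deductible, leaving $794; 20% of $794 = $158.80. Cost to member: $745.80. OOP to date $940.80. Insurer: $1381 − $745.80 = $635.20.
#3 ($4527): deductible already satisfied, so member's share is 20% × $4527 = $905.40. Cost to member: $905.40. OOP to date $1846.20. Plan pays $4527 − $905.40 = $3621.60.

$3621.60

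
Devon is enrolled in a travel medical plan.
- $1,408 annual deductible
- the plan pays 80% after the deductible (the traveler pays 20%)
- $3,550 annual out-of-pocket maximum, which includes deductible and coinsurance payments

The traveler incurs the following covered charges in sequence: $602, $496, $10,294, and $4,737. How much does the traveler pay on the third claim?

Bill 1, $602: fully absorbed by the deductible. Cost to traveler: $602. OOP to date $602.
Bill 2, $496: entire amount goes to the deductible. Traveler pays $496; OOP now $1,098.
Bill 3, $10,294: deductible takes $310, $9,984 remains; traveler's 20% is $1,996.80. Cost to traveler: $2,306.80. OOP to date $3,404.80.

$2,306.80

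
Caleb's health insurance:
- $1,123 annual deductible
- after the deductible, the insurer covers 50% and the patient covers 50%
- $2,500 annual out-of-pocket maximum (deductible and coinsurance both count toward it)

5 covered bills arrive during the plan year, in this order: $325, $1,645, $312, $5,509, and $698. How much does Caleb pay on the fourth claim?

$797.50

Claim 1 ($325): fully absorbed by the deductible. Patient owes $325 (running OOP $325).
Claim 2 ($1,645): $798 finishes the deductible; $847 goes to coinsurance; coinsurance $847 × 50% = $423.50. Patient owes $1,221.50 (running OOP $1,546.50).
Claim 3 ($312): 50% coinsurance on $312 = $156. Patient pays $156; OOP now $1,702.50.
Claim 4 ($5,509): deductible met; 50% of $5,509 = $2,754.50. That would push OOP to $4,457, over the $2,500 cap, so patient pays $2,500 − $1,702.50 = $797.50.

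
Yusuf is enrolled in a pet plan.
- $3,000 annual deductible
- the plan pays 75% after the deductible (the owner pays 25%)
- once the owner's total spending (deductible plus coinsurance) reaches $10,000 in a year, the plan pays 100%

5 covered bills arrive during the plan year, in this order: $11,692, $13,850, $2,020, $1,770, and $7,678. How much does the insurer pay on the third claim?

Claim 1 ($11,692): $3,000 finishes the deductible; $8,692 goes to coinsurance; 25% of $8,692 = $2,173. Cost to owner: $5,173. OOP to date $5,173. Insurer: $11,692 − $5,173 = $6,519.
Claim 2 ($13,850): 25% coinsurance on $13,850 = $3,462.50. Owner owes $3,462.50 (running OOP $8,635.50). Insurer: $13,850 − $3,462.50 = $10,387.50.
Claim 3 ($2,020): deductible met; 25% of $2,020 = $505. Owner owes $505 (running OOP $9,140.50). Insurer: $2,020 − $505 = $1,515.

$1,515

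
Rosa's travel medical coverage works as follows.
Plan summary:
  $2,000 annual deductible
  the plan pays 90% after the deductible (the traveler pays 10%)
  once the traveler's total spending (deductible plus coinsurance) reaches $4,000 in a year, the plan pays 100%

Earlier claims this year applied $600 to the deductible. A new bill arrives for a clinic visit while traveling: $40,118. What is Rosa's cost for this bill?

$3,400

Remaining deductible: $2,000 − $600 = $1,400.
The remaining $38,718 (= $40,118 − $1,400) moves to coinsurance.
Coinsurance: $38,718 × 10% = $3,871.80.
That puts the traveler's cost at $1,400 + $3,871.80 = $5,271.80 before any cap.
That would bring total out-of-pocket to $5,871.80, past the $4,000 cap. The traveler is capped at $4,000 − $600 = $3,400 on this claim.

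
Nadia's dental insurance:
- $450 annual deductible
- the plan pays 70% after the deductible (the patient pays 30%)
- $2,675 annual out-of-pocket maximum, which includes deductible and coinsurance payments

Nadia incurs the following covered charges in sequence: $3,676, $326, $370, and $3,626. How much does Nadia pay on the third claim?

$111

#1 ($3,676): $450 to deductible, leaving $3,226; 30% of $3,226 = $967.80. Cost to patient: $1,417.80. OOP to date $1,417.80.
#2 ($326): 30% coinsurance on $326 = $97.80. Patient owes $97.80 (running OOP $1,515.60).
#3 ($370): 30% coinsurance on $370 = $111. Cost to patient: $111. OOP to date $1,626.60.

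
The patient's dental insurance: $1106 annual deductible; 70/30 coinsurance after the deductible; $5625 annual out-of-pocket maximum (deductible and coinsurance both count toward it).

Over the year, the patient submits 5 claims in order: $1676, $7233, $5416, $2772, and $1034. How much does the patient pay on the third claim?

$1624.80

#1 ($1676): $1106 to deductible, leaving $570; coinsurance $570 × 30% = $171. Cost to patient: $1277. OOP to date $1277.
#2 ($7233): deductible met; 30% of $7233 = $2169.90. Patient owes $2169.90 (running OOP $3446.90).
#3 ($5416): deductible already satisfied, so patient's share is 30% × $5416 = $1624.80. Patient pays $1624.80; OOP now $5071.70.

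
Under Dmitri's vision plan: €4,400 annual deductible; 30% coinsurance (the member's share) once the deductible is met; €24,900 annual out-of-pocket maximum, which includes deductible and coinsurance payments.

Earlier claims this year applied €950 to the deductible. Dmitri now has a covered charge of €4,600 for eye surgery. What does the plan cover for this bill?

€805

€950 of the €4,400 deductible is already met, leaving €3,450.
After the €3,450 deductible portion, €4,600 − €3,450 = €1,150 is subject to coinsurance.
Coinsurance: €1,150 × 30% = €345.
So the member owes €3,450 + €345 = €3,795 before any cap.
Cumulative spending €950 + €3,795 = €4,745 stays under the €24,900 maximum.
The plan picks up €4,600 − €3,795 = €805.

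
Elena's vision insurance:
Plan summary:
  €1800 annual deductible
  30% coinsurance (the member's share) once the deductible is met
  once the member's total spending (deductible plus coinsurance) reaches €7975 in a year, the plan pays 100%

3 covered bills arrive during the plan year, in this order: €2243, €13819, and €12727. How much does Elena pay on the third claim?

€1896.40

Claim 1 — €2243: €1800 finishes the deductible; €443 goes to coinsurance; 30% of €443 = €132.90. Cost to member: €1932.90. OOP to date €1932.90.
Claim 2 — €13819: 30% coinsurance on €13819 = €4145.70. Cost to member: €4145.70. OOP to date €6078.60.
Claim 3 — €12727: 30% coinsurance on €12727 = €3818.10. OOP would hit €9896.70 > €7975, so the cap limits the member to €7975 − €6078.60 = €1896.40.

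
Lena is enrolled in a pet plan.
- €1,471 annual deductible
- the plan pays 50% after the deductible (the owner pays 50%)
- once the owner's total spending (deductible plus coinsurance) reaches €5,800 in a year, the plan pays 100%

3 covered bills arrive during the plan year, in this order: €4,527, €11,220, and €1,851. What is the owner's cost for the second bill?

€2,801

Claim 1 (€4,527): €1,471 finishes the deductible; €3,056 goes to coinsurance; coinsurance €3,056 × 50% = €1,528. Owner owes €2,999 (running OOP €2,999).
Claim 2 (€11,220): 50% coinsurance on €11,220 = €5,610. Adding that to €2,999 gives €8,609, past the €5,800 cap; owner pays only €5,800 − €2,999 = €2,801.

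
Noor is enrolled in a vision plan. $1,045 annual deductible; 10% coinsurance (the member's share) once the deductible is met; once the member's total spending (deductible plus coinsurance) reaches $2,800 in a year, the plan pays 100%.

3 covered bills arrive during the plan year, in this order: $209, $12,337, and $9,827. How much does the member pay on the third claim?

Bill 1, $209: all of it applies to the deductible. Cost to member: $209. OOP to date $209.
Bill 2, $12,337: $836 finishes the deductible; $11,501 goes to coinsurance; 10% of $11,501 = $1,150.10. Member owes $1,986.10 (running OOP $2,195.10).
Bill 3, $9,827: deductible met; 10% of $9,827 = $982.70. Adding that to $2,195.10 gives $3,177.80, past the $2,800 cap; member pays only $2,800 − $2,195.10 = $604.90.

$604.90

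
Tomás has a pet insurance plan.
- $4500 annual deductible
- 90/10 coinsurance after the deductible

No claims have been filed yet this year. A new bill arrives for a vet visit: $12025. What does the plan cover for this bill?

Deductible not yet touched, so the first $4500 of the bill goes to the deductible.
The remaining $7525 (= $12025 − $4500) moves to coinsurance.
10% of $7525 = $752.50 falls to the owner.
That puts the owner's cost at $4500 + $752.50 = $5252.50.
The plan picks up $12025 − $5252.50 = $6772.50.

$6772.50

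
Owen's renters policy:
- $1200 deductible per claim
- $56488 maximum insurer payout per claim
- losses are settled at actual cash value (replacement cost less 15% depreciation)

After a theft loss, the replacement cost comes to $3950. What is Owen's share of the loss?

$1792.50

At 15% depreciation, ACV = $3950 − $592.50 = $3357.50.
Less the $1200 deductible: $3357.50 − $1200 = $2157.50.
$2157.50 ≤ $56488, so the limit doesn't bind; insurer pays $2157.50.
Out of pocket: $3950 − $2157.50 = $1792.50.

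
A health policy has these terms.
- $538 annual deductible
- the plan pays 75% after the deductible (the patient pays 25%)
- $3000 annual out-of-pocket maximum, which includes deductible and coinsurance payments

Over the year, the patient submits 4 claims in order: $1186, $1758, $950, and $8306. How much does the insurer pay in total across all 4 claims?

$9200

Claim 1 ($1186): $538 finishes the deductible; $648 goes to coinsurance; coinsurance $648 × 25% = $162. Patient owes $700 (running OOP $700). Insurer: $1186 − $700 = $486.
Claim 2 ($1758): deductible already satisfied, so patient's share is 25% × $1758 = $439.50. Patient owes $439.50 (running OOP $1139.50). Plan pays $1758 − $439.50 = $1318.50.
Claim 3 ($950): deductible met; 25% of $950 = $237.50. Patient pays $237.50; OOP now $1377. Insurer: $950 − $237.50 = $712.50.
Claim 4 ($8306): 25% coinsurance on $8306 = $2076.50. Adding that to $1377 gives $3453.50, past the $3000 cap; patient pays only $3000 − $1377 = $1623. Insurer: $8306 − $1623 = $6683.
Insurer total: $486 + $1318.50 + $712.50 + $6683 = $9200.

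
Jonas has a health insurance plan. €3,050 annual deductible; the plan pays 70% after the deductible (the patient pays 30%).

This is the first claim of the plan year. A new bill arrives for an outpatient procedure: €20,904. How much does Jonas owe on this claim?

Nothing has been paid toward the €3,050 deductible, so the first €3,050 of this charge is applied there.
The remaining €17,854 (= €20,904 − €3,050) moves to coinsurance.
Patient's 30% share of €17,854 is €5,356.20.
Patient responsibility: €3,050 + €5,356.20 = €8,406.20.

€8,406.20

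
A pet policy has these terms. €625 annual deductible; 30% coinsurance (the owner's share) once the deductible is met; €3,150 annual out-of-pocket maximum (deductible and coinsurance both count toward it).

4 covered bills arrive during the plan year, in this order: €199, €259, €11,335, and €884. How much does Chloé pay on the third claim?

€2,692

Bill 1, €199: entire amount goes to the deductible. Cost to owner: €199. OOP to date €199.
Bill 2, €259: entire amount goes to the deductible. Owner owes €259 (running OOP €458).
Bill 3, €11,335: €167 to deductible, leaving €11,168; coinsurance €11,168 × 30% = €3,350.40. Claim cost before the cap: €167 + €3,350.40 = €3,517.40. Adding that to €458 gives €3,975.40, past the €3,150 cap; owner pays only €3,150 − €458 = €2,692.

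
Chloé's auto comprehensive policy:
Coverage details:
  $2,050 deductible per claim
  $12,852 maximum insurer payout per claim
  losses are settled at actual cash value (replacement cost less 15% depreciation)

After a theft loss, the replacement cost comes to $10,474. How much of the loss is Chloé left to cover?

At 15% depreciation, ACV = $10,474 − $1,571.10 = $8,902.90.
Subtract the deductible: $8,902.90 − $2,050 = $6,852.90.
$6,852.90 ≤ $12,852, so the limit doesn't bind; insurer pays $6,852.90.
The policyholder bears the rest of the original loss: $10,474 − $6,852.90 = $3,621.10.

$3,621.10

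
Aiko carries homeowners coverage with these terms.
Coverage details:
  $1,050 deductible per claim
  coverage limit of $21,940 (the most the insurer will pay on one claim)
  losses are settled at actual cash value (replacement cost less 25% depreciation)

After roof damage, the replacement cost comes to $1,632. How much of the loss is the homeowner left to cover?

$1,458

At 25% depreciation, ACV = $1,632 − $408 = $1,224.
Less the $1,050 deductible: $1,224 − $1,050 = $174.
$174 ≤ $21,940, so the limit doesn't bind; insurer pays $174.
Out of pocket: $1,632 − $174 = $1,458.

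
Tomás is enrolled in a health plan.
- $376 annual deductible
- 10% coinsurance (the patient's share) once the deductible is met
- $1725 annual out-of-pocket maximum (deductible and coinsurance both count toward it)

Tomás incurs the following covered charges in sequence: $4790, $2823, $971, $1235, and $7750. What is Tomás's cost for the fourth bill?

$123.50

Claim 1 — $4790: $376 finishes the deductible; $4414 goes to coinsurance; 10% of $4414 = $441.40. Cost to patient: $817.40. OOP to date $817.40.
Claim 2 — $2823: 10% coinsurance on $2823 = $282.30. Patient owes $282.30 (running OOP $1099.70).
Claim 3 — $971: deductible met; 10% of $971 = $97.10. Cost to patient: $97.10. OOP to date $1196.80.
Claim 4 — $1235: 10% coinsurance on $1235 = $123.50. Patient pays $123.50; OOP now $1320.30.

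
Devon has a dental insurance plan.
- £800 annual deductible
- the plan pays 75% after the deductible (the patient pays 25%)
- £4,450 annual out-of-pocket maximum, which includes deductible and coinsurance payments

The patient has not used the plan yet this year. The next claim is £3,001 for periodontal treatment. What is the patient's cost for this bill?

£1,350.25

Deductible not yet touched, so the first £800 of the bill goes to the deductible.
The remaining £2,201 (= £3,001 − £800) moves to coinsurance.
Coinsurance: £2,201 × 25% = £550.25.
That puts the patient's cost at £800 + £550.25 = £1,350.25 before any cap.
Total out-of-pocket so far would be £0 + £1,350.25 = £1,350.25, below the £4,450 cap — no reduction.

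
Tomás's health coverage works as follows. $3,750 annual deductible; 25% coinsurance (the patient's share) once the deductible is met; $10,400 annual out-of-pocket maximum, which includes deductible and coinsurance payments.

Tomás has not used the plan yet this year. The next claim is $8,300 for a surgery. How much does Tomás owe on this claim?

The full $3,750 deductible is still open; $3,750 of this bill applies to it.
After the $3,750 deductible portion, $8,300 − $3,750 = $4,550 is subject to coinsurance.
Patient's 25% share of $4,550 is $1,137.50.
So the patient owes $3,750 + $1,137.50 = $4,887.50 before any cap.
Year-to-date out-of-pocket becomes $0 + $4,887.50 = $4,887.50, still under the $10,400 maximum, so no cap applies.

$4,887.50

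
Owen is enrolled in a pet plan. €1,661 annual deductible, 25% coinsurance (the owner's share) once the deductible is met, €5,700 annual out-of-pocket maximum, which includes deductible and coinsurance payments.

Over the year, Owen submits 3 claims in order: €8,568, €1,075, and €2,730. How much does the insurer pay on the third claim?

€2,047.50

#1 (€8,568): deductible takes €1,661, €6,907 remains; owner's 25% is €1,726.75. Owner owes €3,387.75 (running OOP €3,387.75). Insurer: €8,568 − €3,387.75 = €5,180.25.
#2 (€1,075): 25% coinsurance on €1,075 = €268.75. Cost to owner: €268.75. OOP to date €3,656.50. Insurer: €1,075 − €268.75 = €806.25.
#3 (€2,730): deductible met; 25% of €2,730 = €682.50. Owner pays €682.50; OOP now €4,339. Insurer: €2,730 − €682.50 = €2,047.50.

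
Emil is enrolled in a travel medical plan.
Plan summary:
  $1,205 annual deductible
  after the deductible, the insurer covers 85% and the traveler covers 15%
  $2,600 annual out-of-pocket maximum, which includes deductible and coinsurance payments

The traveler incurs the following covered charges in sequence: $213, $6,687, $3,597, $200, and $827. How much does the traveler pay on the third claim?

$539.55

Bill 1, $213: fully absorbed by the deductible. Traveler owes $213 (running OOP $213).
Bill 2, $6,687: $992 to deductible, leaving $5,695; coinsurance $5,695 × 15% = $854.25. Traveler owes $1,846.25 (running OOP $2,059.25).
Bill 3, $3,597: 15% coinsurance on $3,597 = $539.55. Cost to traveler: $539.55. OOP to date $2,598.80.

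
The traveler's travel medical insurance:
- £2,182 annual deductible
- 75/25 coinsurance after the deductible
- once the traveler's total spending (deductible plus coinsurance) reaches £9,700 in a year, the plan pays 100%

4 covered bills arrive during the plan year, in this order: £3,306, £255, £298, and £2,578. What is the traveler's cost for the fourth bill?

£644.50

Claim 1 — £3,306: £2,182 finishes the deductible; £1,124 goes to coinsurance; traveler's 25% is £281. Traveler owes £2,463 (running OOP £2,463).
Claim 2 — £255: deductible already satisfied, so traveler's share is 25% × £255 = £63.75. Traveler pays £63.75; OOP now £2,526.75.
Claim 3 — £298: deductible already satisfied, so traveler's share is 25% × £298 = £74.50. Cost to traveler: £74.50. OOP to date £2,601.25.
Claim 4 — £2,578: 25% coinsurance on £2,578 = £644.50. Cost to traveler: £644.50. OOP to date £3,245.75.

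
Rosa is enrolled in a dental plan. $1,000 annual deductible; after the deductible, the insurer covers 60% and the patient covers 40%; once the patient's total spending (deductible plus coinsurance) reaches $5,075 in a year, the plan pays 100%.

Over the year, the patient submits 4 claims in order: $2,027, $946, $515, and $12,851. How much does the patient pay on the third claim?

Bill 1, $2,027: $1,000 finishes the deductible; $1,027 goes to coinsurance; 40% of $1,027 = $410.80. Patient owes $1,410.80 (running OOP $1,410.80).
Bill 2, $946: deductible met; 40% of $946 = $378.40. Patient owes $378.40 (running OOP $1,789.20).
Bill 3, $515: 40% coinsurance on $515 = $206. Patient owes $206 (running OOP $1,995.20).

$206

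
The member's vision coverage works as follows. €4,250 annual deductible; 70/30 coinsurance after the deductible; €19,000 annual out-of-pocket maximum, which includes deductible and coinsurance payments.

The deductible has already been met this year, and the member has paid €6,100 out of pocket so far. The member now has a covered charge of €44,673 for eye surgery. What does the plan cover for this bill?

€31,773

With the deductible met, the entire €44,673 is subject to coinsurance.
Member's 30% share of €44,673 is €13,401.90.
That would bring total out-of-pocket to €19,501.90, past the €19,000 cap. The member is capped at €19,000 − €6,100 = €12,900 on this claim.
Insurer pays the balance: €44,673 − €12,900 = €31,773.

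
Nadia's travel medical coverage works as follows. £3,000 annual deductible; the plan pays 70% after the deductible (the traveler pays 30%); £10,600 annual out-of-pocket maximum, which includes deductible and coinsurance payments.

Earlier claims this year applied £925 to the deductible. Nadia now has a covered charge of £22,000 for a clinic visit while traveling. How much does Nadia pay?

£8,052.50

Remaining deductible: £3,000 − £925 = £2,075.
After the £2,075 deductible portion, £22,000 − £2,075 = £19,925 is subject to coinsurance.
Traveler's 30% share of £19,925 is £5,977.50.
So the traveler owes £2,075 + £5,977.50 = £8,052.50 before any cap.
Year-to-date out-of-pocket becomes £925 + £8,052.50 = £8,977.50, still under the £10,600 maximum, so no cap applies.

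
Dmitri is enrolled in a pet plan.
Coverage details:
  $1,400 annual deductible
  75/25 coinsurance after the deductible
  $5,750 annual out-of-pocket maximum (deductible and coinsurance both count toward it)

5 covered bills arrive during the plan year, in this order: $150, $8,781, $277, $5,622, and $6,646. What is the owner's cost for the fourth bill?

$1,405.50

#1 ($150): fully absorbed by the deductible. Owner owes $150 (running OOP $150).
#2 ($8,781): deductible takes $1,250, $7,531 remains; owner's 25% is $1,882.75. Owner pays $3,132.75; OOP now $3,282.75.
#3 ($277): deductible met; 25% of $277 = $69.25. Cost to owner: $69.25. OOP to date $3,352.
#4 ($5,622): 25% coinsurance on $5,622 = $1,405.50. Owner pays $1,405.50; OOP now $4,757.50.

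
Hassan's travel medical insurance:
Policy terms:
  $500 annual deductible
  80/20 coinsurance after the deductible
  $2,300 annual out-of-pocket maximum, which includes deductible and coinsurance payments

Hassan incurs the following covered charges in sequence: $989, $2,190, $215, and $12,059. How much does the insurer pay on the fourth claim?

Claim 1 — $989: $500 to deductible, leaving $489; 20% of $489 = $97.80. Traveler pays $597.80; OOP now $597.80. Insurer: $989 − $597.80 = $391.20.
Claim 2 — $2,190: 20% coinsurance on $2,190 = $438. Cost to traveler: $438. OOP to date $1,035.80. Insurer: $2,190 − $438 = $1,752.
Claim 3 — $215: 20% coinsurance on $215 = $43. Traveler pays $43; OOP now $1,078.80. Plan pays $215 − $43 = $172.
Claim 4 — $12,059: deductible met; 20% of $12,059 = $2,411.80. Adding that to $1,078.80 gives $3,490.60, past the $2,300 cap; traveler pays only $2,300 − $1,078.80 = $1,221.20. Plan pays $12,059 − $1,221.20 = $10,837.80.

$10,837.80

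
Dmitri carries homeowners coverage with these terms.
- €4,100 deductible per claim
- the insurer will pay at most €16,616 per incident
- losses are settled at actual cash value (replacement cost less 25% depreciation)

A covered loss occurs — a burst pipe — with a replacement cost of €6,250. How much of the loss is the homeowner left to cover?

€5,662.50

Actual cash value after 25% depreciation: €6,250 × 75% = €4,687.50.
Subtract the deductible: €4,687.50 − €4,100 = €587.50.
€587.50 ≤ €16,616, so the limit doesn't bind; insurer pays €587.50.
The homeowner bears the rest of the original loss: €6,250 − €587.50 = €5,662.50.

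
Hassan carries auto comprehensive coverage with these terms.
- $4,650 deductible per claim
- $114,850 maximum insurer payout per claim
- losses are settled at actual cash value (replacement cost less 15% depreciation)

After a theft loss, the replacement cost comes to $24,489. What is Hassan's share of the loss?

Actual cash value after 15% depreciation: $24,489 × 85% = $20,815.65.
After the deductible, $20,815.65 − $4,650 = $16,165.65 remains.
$16,165.65 is within the $114,850 limit, so the insurer pays $16,165.65.
The policyholder bears the rest of the original loss: $24,489 − $16,165.65 = $8,323.35.

$8,323.35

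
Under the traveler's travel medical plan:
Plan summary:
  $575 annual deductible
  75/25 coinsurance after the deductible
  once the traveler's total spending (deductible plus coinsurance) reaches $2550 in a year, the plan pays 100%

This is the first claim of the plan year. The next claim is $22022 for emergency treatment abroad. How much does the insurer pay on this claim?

$19472

Deductible not yet touched, so the first $575 of the bill goes to the deductible.
The remaining $21447 (= $22022 − $575) moves to coinsurance.
Coinsurance: $21447 × 25% = $5361.75.
So the traveler owes $575 + $5361.75 = $5936.75 before any cap.
Year-to-date out-of-pocket would reach $0 + $5936.75 = $5936.75, above the $2550 maximum, so the traveler pays only $2550 − $0 = $2550.
The insurer covers the remainder: $22022 − $2550 = $19472.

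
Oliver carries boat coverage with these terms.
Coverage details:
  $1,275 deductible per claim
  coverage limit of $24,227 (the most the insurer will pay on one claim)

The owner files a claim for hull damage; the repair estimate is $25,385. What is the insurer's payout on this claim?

Subtract the deductible: $25,385 − $1,275 = $24,110.
$24,110 is within the $24,227 limit, so the insurer pays $24,110.

$24,110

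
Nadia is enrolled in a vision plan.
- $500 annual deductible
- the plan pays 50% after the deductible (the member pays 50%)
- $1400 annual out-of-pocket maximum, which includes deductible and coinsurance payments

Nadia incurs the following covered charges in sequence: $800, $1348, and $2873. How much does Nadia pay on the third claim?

$76

Claim 1 — $800: deductible takes $500, $300 remains; member's 50% is $150. Member pays $650; OOP now $650.
Claim 2 — $1348: 50% coinsurance on $1348 = $674. Member owes $674 (running OOP $1324).
Claim 3 — $2873: deductible already satisfied, so member's share is 50% × $2873 = $1436.50. That would push OOP to $2760.50, over the $1400 cap, so member pays $1400 − $1324 = $76.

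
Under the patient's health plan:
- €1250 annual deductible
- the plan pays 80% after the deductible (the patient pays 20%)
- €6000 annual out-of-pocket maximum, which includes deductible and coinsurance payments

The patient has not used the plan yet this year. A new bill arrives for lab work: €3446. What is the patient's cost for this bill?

€1689.20

The full €1250 deductible is still open; €1250 of this bill applies to it.
That leaves €3446 − €1250 = €2196 for coinsurance.
Coinsurance: €2196 × 20% = €439.20.
That puts the patient's cost at €1250 + €439.20 = €1689.20 before any cap.
Year-to-date out-of-pocket becomes €0 + €1689.20 = €1689.20, still under the €6000 maximum, so no cap applies.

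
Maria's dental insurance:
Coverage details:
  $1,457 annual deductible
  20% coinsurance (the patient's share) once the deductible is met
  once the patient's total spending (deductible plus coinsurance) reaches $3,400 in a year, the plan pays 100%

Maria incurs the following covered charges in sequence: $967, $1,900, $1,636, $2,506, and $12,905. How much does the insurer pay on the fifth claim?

Bill 1, $967: all of it applies to the deductible. Patient owes $967 (running OOP $967). Plan pays $967 − $967 = $0.
Bill 2, $1,900: $490 to deductible, leaving $1,410; coinsurance $1,410 × 20% = $282. Patient pays $772; OOP now $1,739. Insurer: $1,900 − $772 = $1,128.
Bill 3, $1,636: 20% coinsurance on $1,636 = $327.20. Cost to patient: $327.20. OOP to date $2,066.20. Insurer: $1,636 − $327.20 = $1,308.80.
Bill 4, $2,506: deductible already satisfied, so patient's share is 20% × $2,506 = $501.20. Patient owes $501.20 (running OOP $2,567.40). Plan pays $2,506 − $501.20 = $2,004.80.
Bill 5, $12,905: 20% coinsurance on $12,905 = $2,581. Adding that to $2,567.40 gives $5,148.40, past the $3,400 cap; patient pays only $3,400 − $2,567.40 = $832.60. Plan pays $12,905 − $832.60 = $12,072.40.

$12,072.40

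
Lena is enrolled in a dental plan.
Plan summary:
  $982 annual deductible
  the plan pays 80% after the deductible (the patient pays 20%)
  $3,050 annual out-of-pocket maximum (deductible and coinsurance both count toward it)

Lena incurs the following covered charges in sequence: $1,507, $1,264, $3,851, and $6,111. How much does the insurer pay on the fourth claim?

$5,171

Claim 1 ($1,507): $982 to deductible, leaving $525; coinsurance $525 × 20% = $105. Cost to patient: $1,087. OOP to date $1,087. Plan pays $1,507 − $1,087 = $420.
Claim 2 ($1,264): deductible met; 20% of $1,264 = $252.80. Cost to patient: $252.80. OOP to date $1,339.80. Plan pays $1,264 − $252.80 = $1,011.20.
Claim 3 ($3,851): 20% coinsurance on $3,851 = $770.20. Cost to patient: $770.20. OOP to date $2,110. Plan pays $3,851 − $770.20 = $3,080.80.
Claim 4 ($6,111): deductible already satisfied, so patient's share is 20% × $6,111 = $1,222.20. Adding that to $2,110 gives $3,332.20, past the $3,050 cap; patient pays only $3,050 − $2,110 = $940. Insurer: $6,111 − $940 = $5,171.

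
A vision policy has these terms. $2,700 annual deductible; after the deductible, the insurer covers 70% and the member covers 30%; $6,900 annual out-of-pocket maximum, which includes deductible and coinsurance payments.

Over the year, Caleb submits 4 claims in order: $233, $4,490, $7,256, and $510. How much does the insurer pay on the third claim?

$5,079.20

Claim 1 — $233: entire amount goes to the deductible. Member pays $233; OOP now $233. Insurer: $233 − $233 = $0.
Claim 2 — $4,490: $2,467 to deductible, leaving $2,023; coinsurance $2,023 × 30% = $606.90. Member pays $3,073.90; OOP now $3,306.90. Plan pays $4,490 − $3,073.90 = $1,416.10.
Claim 3 — $7,256: 30% coinsurance on $7,256 = $2,176.80. Member owes $2,176.80 (running OOP $5,483.70). Plan pays $7,256 − $2,176.80 = $5,079.20.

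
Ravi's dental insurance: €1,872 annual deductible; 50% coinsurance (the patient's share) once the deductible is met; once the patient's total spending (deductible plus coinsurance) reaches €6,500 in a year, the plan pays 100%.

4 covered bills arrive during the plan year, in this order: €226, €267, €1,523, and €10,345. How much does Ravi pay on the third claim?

Claim 1 (€226): all of it applies to the deductible. Patient pays €226; OOP now €226.
Claim 2 (€267): fully absorbed by the deductible. Patient owes €267 (running OOP €493).
Claim 3 (€1,523): deductible takes €1,379, €144 remains; 50% of €144 = €72. Patient owes €1,451 (running OOP €1,944).

€1,451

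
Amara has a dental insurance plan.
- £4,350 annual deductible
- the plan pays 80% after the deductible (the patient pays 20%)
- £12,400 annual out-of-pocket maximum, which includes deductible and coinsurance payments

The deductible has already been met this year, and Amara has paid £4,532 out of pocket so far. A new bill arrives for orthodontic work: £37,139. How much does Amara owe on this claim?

The deductible is already satisfied, so the full bill goes to coinsurance.
Coinsurance: £37,139 × 20% = £7,427.80.
Cumulative spending £4,532 + £7,427.80 = £11,959.80 stays under the £12,400 maximum.

£7,427.80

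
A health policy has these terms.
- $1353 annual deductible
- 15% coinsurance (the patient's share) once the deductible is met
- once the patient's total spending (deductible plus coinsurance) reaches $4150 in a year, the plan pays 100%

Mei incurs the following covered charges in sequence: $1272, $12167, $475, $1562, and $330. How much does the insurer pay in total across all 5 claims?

Claim 1 ($1272): all of it applies to the deductible. Cost to patient: $1272. OOP to date $1272. Insurer: $1272 − $1272 = $0.
Claim 2 ($12167): deductible takes $81, $12086 remains; patient's 15% is $1812.90. Patient owes $1893.90 (running OOP $3165.90). Plan pays $12167 − $1893.90 = $10273.10.
Claim 3 ($475): 15% coinsurance on $475 = $71.25. Cost to patient: $71.25. OOP to date $3237.15. Insurer: $475 − $71.25 = $403.75.
Claim 4 ($1562): deductible already satisfied, so patient's share is 15% × $1562 = $234.30. Cost to patient: $234.30. OOP to date $3471.45. Insurer: $1562 − $234.30 = $1327.70.
Claim 5 ($330): deductible met; 15% of $330 = $49.50. Patient pays $49.50; OOP now $3520.95. Insurer: $330 − $49.50 = $280.50.
Insurer total = bills − patient's total = $15806 − $3520.95 = $12285.05.

$12285.05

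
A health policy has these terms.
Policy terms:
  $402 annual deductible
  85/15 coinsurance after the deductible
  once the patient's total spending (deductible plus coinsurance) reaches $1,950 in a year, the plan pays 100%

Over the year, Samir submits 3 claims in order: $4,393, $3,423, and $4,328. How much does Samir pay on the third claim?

Claim 1 — $4,393: $402 finishes the deductible; $3,991 goes to coinsurance; patient's 15% is $598.65. Patient owes $1,000.65 (running OOP $1,000.65).
Claim 2 — $3,423: deductible already satisfied, so patient's share is 15% × $3,423 = $513.45. Patient owes $513.45 (running OOP $1,514.10).
Claim 3 — $4,328: deductible met; 15% of $4,328 = $649.20. Adding that to $1,514.10 gives $2,163.30, past the $1,950 cap; patient pays only $1,950 − $1,514.10 = $435.90.

$435.90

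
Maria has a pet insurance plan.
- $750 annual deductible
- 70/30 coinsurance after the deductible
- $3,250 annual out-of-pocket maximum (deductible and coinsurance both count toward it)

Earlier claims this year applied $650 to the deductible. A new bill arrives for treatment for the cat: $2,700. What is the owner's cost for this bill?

Remaining deductible: $750 − $650 = $100.
That leaves $2,700 − $100 = $2,600 for coinsurance.
Coinsurance: $2,600 × 30% = $780.
Owner responsibility before any cap: $100 + $780 = $880.
Cumulative spending $650 + $880 = $1,530 stays under the $3,250 maximum.

$880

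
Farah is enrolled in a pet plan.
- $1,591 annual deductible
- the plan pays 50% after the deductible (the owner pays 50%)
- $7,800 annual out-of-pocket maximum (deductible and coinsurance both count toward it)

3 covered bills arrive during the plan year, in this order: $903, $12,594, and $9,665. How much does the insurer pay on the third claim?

#1 ($903): fully absorbed by the deductible. Owner pays $903; OOP now $903. Insurer: $903 − $903 = $0.
#2 ($12,594): $688 finishes the deductible; $11,906 goes to coinsurance; coinsurance $11,906 × 50% = $5,953. Owner pays $6,641; OOP now $7,544. Insurer: $12,594 − $6,641 = $5,953.
#3 ($9,665): deductible met; 50% of $9,665 = $4,832.50. That would push OOP to $12,376.50, over the $7,800 cap, so owner pays $7,800 − $7,544 = $256. Plan pays $9,665 − $256 = $9,409.

$9,409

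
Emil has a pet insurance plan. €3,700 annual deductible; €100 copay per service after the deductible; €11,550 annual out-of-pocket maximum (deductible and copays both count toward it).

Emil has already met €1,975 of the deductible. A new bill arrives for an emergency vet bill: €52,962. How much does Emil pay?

Remaining deductible: €3,700 − €1,975 = €1,725.
That leaves €52,962 − €1,725 = €51,237 for the copay.
Copay on this service: €100.
Owner responsibility before any cap: €1,725 + €100 = €1,825.
Year-to-date out-of-pocket becomes €1,975 + €1,825 = €3,800, still under the €11,550 maximum, so no cap applies.

€1,825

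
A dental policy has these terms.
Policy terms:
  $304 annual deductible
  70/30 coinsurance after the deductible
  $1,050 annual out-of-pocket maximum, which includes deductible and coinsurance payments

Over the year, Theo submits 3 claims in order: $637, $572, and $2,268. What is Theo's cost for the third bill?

$474.50

#1 ($637): $304 finishes the deductible; $333 goes to coinsurance; coinsurance $333 × 30% = $99.90. Patient pays $403.90; OOP now $403.90.
#2 ($572): deductible already satisfied, so patient's share is 30% × $572 = $171.60. Patient owes $171.60 (running OOP $575.50).
#3 ($2,268): deductible already satisfied, so patient's share is 30% × $2,268 = $680.40. That would push OOP to $1,255.90, over the $1,050 cap, so patient pays $1,050 − $575.50 = $474.50.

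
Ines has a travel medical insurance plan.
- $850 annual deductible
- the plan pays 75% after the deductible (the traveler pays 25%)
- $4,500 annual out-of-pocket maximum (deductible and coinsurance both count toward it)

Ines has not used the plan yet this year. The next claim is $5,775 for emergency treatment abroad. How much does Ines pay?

$2,081.25

The full $850 deductible is still open; $850 of this bill applies to it.
The remaining $4,925 (= $5,775 − $850) moves to coinsurance.
Traveler's 25% share of $4,925 is $1,231.25.
Traveler responsibility before any cap: $850 + $1,231.25 = $2,081.25.
Cumulative spending $0 + $2,081.25 = $2,081.25 stays under the $4,500 maximum.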